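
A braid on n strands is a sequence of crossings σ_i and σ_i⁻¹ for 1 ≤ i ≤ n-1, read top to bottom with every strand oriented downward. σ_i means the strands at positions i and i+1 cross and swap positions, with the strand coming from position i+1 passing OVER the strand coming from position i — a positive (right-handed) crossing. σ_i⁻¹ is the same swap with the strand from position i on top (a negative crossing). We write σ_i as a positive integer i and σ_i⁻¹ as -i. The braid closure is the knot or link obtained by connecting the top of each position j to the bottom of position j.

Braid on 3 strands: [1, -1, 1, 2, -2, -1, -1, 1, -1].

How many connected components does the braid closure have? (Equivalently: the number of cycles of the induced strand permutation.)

Track the strand permutation on 3 strands, starting from identity.
  step 1: s1 swaps positions 1,2 -> [2 1 3]
  step 2: s1^-1 swaps positions 1,2 -> [1 2 3]
  step 3: s1 swaps positions 1,2 -> [2 1 3]
  step 4: s2 swaps positions 2,3 -> [2 3 1]
  step 5: s2^-1 swaps positions 2,3 -> [2 1 3]
  step 6: s1^-1 swaps positions 1,2 -> [1 2 3]
  step 7: s1^-1 swaps positions 1,2 -> [2 1 3]
  step 8: s1 swaps positions 1,2 -> [1 2 3]
  step 9: s1^-1 swaps positions 1,2 -> [2 1 3]
Final permutation (position -> original strand): [2 1 3]
Closure components = cycle count of this permutation = 2.

Answer: 2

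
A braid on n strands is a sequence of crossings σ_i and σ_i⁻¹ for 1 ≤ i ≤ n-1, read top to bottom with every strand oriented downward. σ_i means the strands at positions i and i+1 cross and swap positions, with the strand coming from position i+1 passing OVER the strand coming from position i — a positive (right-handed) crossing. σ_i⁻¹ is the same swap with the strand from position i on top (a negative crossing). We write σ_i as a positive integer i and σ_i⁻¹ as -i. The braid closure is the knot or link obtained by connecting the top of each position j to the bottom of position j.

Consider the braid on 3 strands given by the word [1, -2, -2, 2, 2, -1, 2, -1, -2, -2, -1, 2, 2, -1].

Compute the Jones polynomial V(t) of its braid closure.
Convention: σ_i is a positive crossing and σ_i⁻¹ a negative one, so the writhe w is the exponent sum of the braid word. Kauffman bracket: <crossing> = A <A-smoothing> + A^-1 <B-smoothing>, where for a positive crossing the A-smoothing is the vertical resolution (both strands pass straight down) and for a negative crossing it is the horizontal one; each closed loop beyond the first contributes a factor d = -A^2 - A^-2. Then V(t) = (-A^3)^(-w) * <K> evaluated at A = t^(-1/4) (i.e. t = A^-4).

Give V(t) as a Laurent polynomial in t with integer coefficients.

-t + 2 - t^-1 + 2*t^-2 - t^-3 + t^-4 - t^-5

Derivation:
The presented braid s1 s2^-1 s2^-1 s2 s2 s1^-1 s2 s1^-1 s2^-1 s2^-1 s1^-1 s2 s2 s1^-1 on 3 strands reduces by inverse Markov moves (closure unchanged at each step):
  Deconjugate: the word is γ·β·γ⁻¹ with γ = s1 s2^-1 (prefix) and γ⁻¹ = s2 s1^-1 (suffix); strip both.
  Deconjugate: the word is γ·β·γ⁻¹ with γ = s2^-1 (prefix) and γ⁻¹ = s2 (suffix); strip both.
Reduced to β = s2 s2 s1^-1 s2 s1^-1 s2^-1 s2^-1 s1^-1 on 3 strands, 8 crossings.
Compute on β:
Braid: s2 s2 s1^-1 s2 s1^-1 s2^-1 s2^-1 s1^-1 on 3 strands, 8 crossings.
Writhe w = (#positive) - (#negative) = 3 - 5 = -2.
State-sum expansion of <K>. There are 2^8 = 256 states.
Smooth each crossing (0=||, 1=⌣⌢); contribution A^(Σ sign_k(1-2s_k)) * d^(L-1).
Tabulate the states by total A-exponent and number of loops L (A-exp: L × count):
  A^8: L=4 ×1
  A^6: L=3 ×8
  A^4: L=2 ×23, L=4 ×5
  A^2: L=1 ×22, L=3 ×33, L=5 ×1
  A^0: L=2 ×52, L=4 ×18
  A^-2: L=1 ×13, L=3 ×37, L=5 ×6
  A^-4: L=2 ×14, L=4 ×13, L=6 ×1
  A^-6: L=3 ×6, L=5 ×2
  A^-8: L=4 ×1
Each group contributes A^e * Σ count * d^(L-1):
Powers of d = -A^2 - A^-2: d^2 = A^4 + 2 + A^-4; d^3 = -A^6 - 3*A^2 - 3*A^-2 - A^-6; d^4 = A^8 + 4*A^4 + 6 + 4*A^-4 + A^-8; d^5 = -A^10 - 5*A^6 - 10*A^2 - 10*A^-2 - 5*A^-6 - A^-10.
  A^8 * (d^3) = -A^14 - 3*A^10 - 3*A^6 - A^2
  A^6 * (8*d^2) = 8*A^10 + 16*A^6 + 8*A^2
  A^4 * (23*d + 5*d^3) = -5*A^10 - 38*A^6 - 38*A^2 - 5*A^-2
  A^2 * (22 + 33*d^2 + d^4) = A^10 + 37*A^6 + 94*A^2 + 37*A^-2 + A^-6
  A^0 * (52*d + 18*d^3) = -18*A^6 - 106*A^2 - 106*A^-2 - 18*A^-6
  A^-2 * (13 + 37*d^2 + 6*d^4) = 6*A^6 + 61*A^2 + 123*A^-2 + 61*A^-6 + 6*A^-10
  A^-4 * (14*d + 13*d^3 + d^5) = -A^6 - 18*A^2 - 63*A^-2 - 63*A^-6 - 18*A^-10 - A^-14
  A^-6 * (6*d^2 + 2*d^4) = 2*A^2 + 14*A^-2 + 24*A^-6 + 14*A^-10 + 2*A^-14
  A^-8 * (d^3) = -A^-2 - 3*A^-6 - 3*A^-10 - A^-14
Summing the groups: <K> = -A^14 + A^10 - A^6 + 2*A^2 - A^-2 + 2*A^-6 - A^-10
Normalise by the writhe: (-A^3)^(-w) = (-A^3)^(2) = A^6, so f(A) = A^6 * <K> = -A^20 + A^16 - A^12 + 2*A^8 - A^4 + 2 - A^-4.
Substitute A = t^(-1/4), i.e. A^e → t^(-e/4): V(t) = -t + 2 - t^-1 + 2*t^-2 - t^-3 + t^-4 - t^-5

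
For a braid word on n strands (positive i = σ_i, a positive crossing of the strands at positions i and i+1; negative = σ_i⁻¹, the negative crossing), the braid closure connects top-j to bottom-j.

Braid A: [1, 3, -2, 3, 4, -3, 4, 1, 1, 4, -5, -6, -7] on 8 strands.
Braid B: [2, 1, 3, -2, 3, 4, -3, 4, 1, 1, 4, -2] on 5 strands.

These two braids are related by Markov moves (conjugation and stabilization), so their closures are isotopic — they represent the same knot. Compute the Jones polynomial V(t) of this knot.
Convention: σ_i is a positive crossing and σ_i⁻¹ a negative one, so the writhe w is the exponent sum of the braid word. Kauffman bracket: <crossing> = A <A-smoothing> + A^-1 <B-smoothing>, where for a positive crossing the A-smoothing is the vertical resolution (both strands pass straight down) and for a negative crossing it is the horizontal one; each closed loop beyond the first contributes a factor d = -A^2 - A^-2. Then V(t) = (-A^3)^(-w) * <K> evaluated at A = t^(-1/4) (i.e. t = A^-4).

Markov-equivalent braids have isotopic closures, hence identical knot invariants. Strip the Markov moves from each word to reach a common short braid β, then compute V(t) once on β.
Braid A: s1 s3 s2^-1 s3 s4 s3^-1 s4 s1 s1 s4 s5^-1 s6^-1 s7^-1 on 8 strands reduces by inverse Markov moves (closure unchanged at each step):
  Destabilize: the word has the form β·s7^-1 where s7^-1 occurs only as the final letter (β ∈ B_7); drop it and the last strand → 7 strands.
  Destabilize: the word has the form β·s6^-1 where s6^-1 occurs only as the final letter (β ∈ B_6); drop it and the last strand → 6 strands.
  Destabilize: the word has the form β·s5^-1 where s5^-1 occurs only as the final letter (β ∈ B_5); drop it and the last strand → 5 strands.
Reduced to β = s1 s3 s2^-1 s3 s4 s3^-1 s4 s1 s1 s4 on 5 strands, 10 crossings.
Braid B: s2 s1 s3 s2^-1 s3 s4 s3^-1 s4 s1 s1 s4 s2^-1 on 5 strands reduces by inverse Markov moves (closure unchanged at each step):
  Deconjugate: the word is γ·β·γ⁻¹ with γ = s2 (prefix) and γ⁻¹ = s2^-1 (suffix); strip both.
Reduced to β = s1 s3 s2^-1 s3 s4 s3^-1 s4 s1 s1 s4 on 5 strands, 10 crossings.
Both give the same β = s1 s3 s2^-1 s3 s4 s3^-1 s4 s1 s1 s4 on 5 strands, so one state sum suffices:
Braid: s1 s3 s2^-1 s3 s4 s3^-1 s4 s1 s1 s4 on 5 strands, 10 crossings.
Writhe w = (#positive) - (#negative) = 8 - 2 = 6.
Computing the Kauffman bracket via state sum. There are 2^10 = 1024 states.
Each crossing splits two ways (0=vertical, 1=horizontal). The state's weight is A^(#A-smoothings - #B-smoothings) * d^(loops - 1).
Tabulate the states by total A-exponent and number of loops L (A-exp: L × count):
  A^10: L=3 ×1
  A^8: L=2 ×6, L=4 ×4
  A^6: L=1 ×9, L=3 ×32, L=5 ×4
  A^4: L=2 ×70, L=4 ×49, L=6 ×1
  A^2: L=1 ×30, L=3 ×149, L=5 ×31
  A^0: L=2 ×99, L=4 ×144, L=6 ×9
  A^-2: L=3 ×136, L=5 ×73, L=7 ×1
  A^-4: L=4 ×101, L=6 ×19
  A^-6: L=5 ×43, L=7 ×2
  A^-8: L=6 ×10
  A^-10: L=7 ×1
Each group contributes A^e * Σ count * d^(L-1):
Powers of d = -A^2 - A^-2: d^2 = A^4 + 2 + A^-4; d^3 = -A^6 - 3*A^2 - 3*A^-2 - A^-6; d^4 = A^8 + 4*A^4 + 6 + 4*A^-4 + A^-8; d^5 = -A^10 - 5*A^6 - 10*A^2 - 10*A^-2 - 5*A^-6 - A^-10; d^6 = A^12 + 6*A^8 + 15*A^4 + 20 + 15*A^-4 + 6*A^-8 + A^-12.
  A^10 * (d^2) = A^14 + 2*A^10 + A^6
  A^8 * (6*d + 4*d^3) = -4*A^14 - 18*A^10 - 18*A^6 - 4*A^2
  A^6 * (9 + 32*d^2 + 4*d^4) = 4*A^14 + 48*A^10 + 97*A^6 + 48*A^2 + 4*A^-2
  A^4 * (70*d + 49*d^3 + d^5) = -A^14 - 54*A^10 - 227*A^6 - 227*A^2 - 54*A^-2 - A^-6
  A^2 * (30 + 149*d^2 + 31*d^4) = 31*A^10 + 273*A^6 + 514*A^2 + 273*A^-2 + 31*A^-6
  A^0 * (99*d + 144*d^3 + 9*d^5) = -9*A^10 - 189*A^6 - 621*A^2 - 621*A^-2 - 189*A^-6 - 9*A^-10
  A^-2 * (136*d^2 + 73*d^4 + d^6) = A^10 + 79*A^6 + 443*A^2 + 730*A^-2 + 443*A^-6 + 79*A^-10 + A^-14
  A^-4 * (101*d^3 + 19*d^5) = -19*A^6 - 196*A^2 - 493*A^-2 - 493*A^-6 - 196*A^-10 - 19*A^-14
  A^-6 * (43*d^4 + 2*d^6) = 2*A^6 + 55*A^2 + 202*A^-2 + 298*A^-6 + 202*A^-10 + 55*A^-14 + 2*A^-18
  A^-8 * (10*d^5) = -10*A^2 - 50*A^-2 - 100*A^-6 - 100*A^-10 - 50*A^-14 - 10*A^-18
  A^-10 * (d^6) = A^2 + 6*A^-2 + 15*A^-6 + 20*A^-10 + 15*A^-14 + 6*A^-18 + A^-22
Summing the groups: <K> = A^10 - A^6 + 3*A^2 - 3*A^-2 + 4*A^-6 - 4*A^-10 + 2*A^-14 - 2*A^-18 + A^-22
Normalise by the writhe: (-A^3)^(-w) = (-A^3)^(-6) = A^-18, so f(A) = A^-18 * <K> = A^-8 - A^-12 + 3*A^-16 - 3*A^-20 + 4*A^-24 - 4*A^-28 + 2*A^-32 - 2*A^-36 + A^-40.
Substitute A = t^(-1/4), i.e. A^e → t^(-e/4): V(t) = t^10 - 2*t^9 + 2*t^8 - 4*t^7 + 4*t^6 - 3*t^5 + 3*t^4 - t^3 + t^2

Answer: t^10 - 2*t^9 + 2*t^8 - 4*t^7 + 4*t^6 - 3*t^5 + 3*t^4 - t^3 + t^2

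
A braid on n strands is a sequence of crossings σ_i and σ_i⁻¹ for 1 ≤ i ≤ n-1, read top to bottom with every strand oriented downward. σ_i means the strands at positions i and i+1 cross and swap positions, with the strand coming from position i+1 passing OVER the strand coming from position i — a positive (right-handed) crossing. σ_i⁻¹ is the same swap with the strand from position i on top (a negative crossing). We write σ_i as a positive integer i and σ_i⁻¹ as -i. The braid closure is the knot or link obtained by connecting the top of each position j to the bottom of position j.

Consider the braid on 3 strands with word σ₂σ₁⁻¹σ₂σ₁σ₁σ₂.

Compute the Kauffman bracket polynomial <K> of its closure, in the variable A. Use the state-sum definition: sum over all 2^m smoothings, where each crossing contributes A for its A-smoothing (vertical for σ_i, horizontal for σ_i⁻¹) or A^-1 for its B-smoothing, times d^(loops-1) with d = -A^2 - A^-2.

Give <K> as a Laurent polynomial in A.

Braid: s2 s1^-1 s2 s1 s1 s2 on 3 strands, 6 crossings.
Writhe w = (#positive) - (#negative) = 5 - 1 = 4.
Computing the Kauffman bracket via state sum. There are 2^6 = 64 states.
For each crossing: s=0 is the vertical smoothing, s=1 horizontal. Crossing k contributes A^(sign_k * (1 - 2*s_k)); loop factor d = -A^2 - A^-2.
Tabulate the states by total A-exponent and number of loops L (A-exp: L × count):
  A^6: L=2 ×1
  A^4: L=1 ×3, L=3 ×3
  A^2: L=2 ×14, L=4 ×1
  A^0: L=1 ×10, L=3 ×10
  A^-2: L=2 ×13, L=4 ×2
  A^-4: L=3 ×6
  A^-6: L=4 ×1
Each group contributes A^e * Σ count * d^(L-1):
Powers of d = -A^2 - A^-2: d^2 = A^4 + 2 + A^-4; d^3 = -A^6 - 3*A^2 - 3*A^-2 - A^-6.
  A^6 * (d) = -A^8 - A^4
  A^4 * (3 + 3*d^2) = 3*A^8 + 9*A^4 + 3
  A^2 * (14*d + d^3) = -A^8 - 17*A^4 - 17 - A^-4
  A^0 * (10 + 10*d^2) = 10*A^4 + 30 + 10*A^-4
  A^-2 * (13*d + 2*d^3) = -2*A^4 - 19 - 19*A^-4 - 2*A^-8
  A^-4 * (6*d^2) = 6 + 12*A^-4 + 6*A^-8
  A^-6 * (d^3) = -1 - 3*A^-4 - 3*A^-8 - A^-12
Summing the groups: <K> = A^8 - A^4 + 2 - A^-4 + A^-8 - A^-12

Answer: A^8 - A^4 + 2 - A^-4 + A^-8 - A^-12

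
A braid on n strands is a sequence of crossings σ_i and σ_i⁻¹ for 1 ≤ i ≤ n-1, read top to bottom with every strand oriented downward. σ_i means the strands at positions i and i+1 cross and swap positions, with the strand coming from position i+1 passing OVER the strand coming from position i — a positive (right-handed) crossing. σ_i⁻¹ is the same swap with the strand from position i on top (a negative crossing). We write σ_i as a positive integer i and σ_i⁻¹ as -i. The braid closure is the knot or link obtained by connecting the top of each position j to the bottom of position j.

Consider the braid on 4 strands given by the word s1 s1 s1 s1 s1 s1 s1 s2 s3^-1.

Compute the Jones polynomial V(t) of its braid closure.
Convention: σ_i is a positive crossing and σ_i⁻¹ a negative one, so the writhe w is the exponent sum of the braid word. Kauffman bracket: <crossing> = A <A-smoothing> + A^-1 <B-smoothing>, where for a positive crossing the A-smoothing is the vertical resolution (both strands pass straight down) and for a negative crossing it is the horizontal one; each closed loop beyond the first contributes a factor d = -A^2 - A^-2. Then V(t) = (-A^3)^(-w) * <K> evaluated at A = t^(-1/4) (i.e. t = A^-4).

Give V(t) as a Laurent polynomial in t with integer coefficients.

The presented braid s1 s1 s1 s1 s1 s1 s1 s2 s3^-1 on 4 strands reduces by inverse Markov moves (closure unchanged at each step):
  Destabilize: the word has the form β·s3^-1 where s3^-1 occurs only as the final letter (β ∈ B_3); drop it and the last strand → 3 strands.
  Destabilize: the word has the form β·s2 where s2 occurs only as the final letter (β ∈ B_2); drop it and the last strand → 2 strands.
Reduced to β = s1 s1 s1 s1 s1 s1 s1 on 2 strands, 7 crossings.
Compute on β:
Braid: s1 s1 s1 s1 s1 s1 s1 on 2 strands, 7 crossings.
Writhe w = (#positive) - (#negative) = 7 - 0 = 7.
State-sum expansion of <K>. There are 2^7 = 128 states.
For each crossing: s=0 is the vertical smoothing, s=1 horizontal. Crossing k contributes A^(sign_k * (1 - 2*s_k)); loop factor d = -A^2 - A^-2.
Tabulate the states by total A-exponent and number of loops L (A-exp: L × count):
  A^7: L=2 ×1
  A^5: L=1 ×7
  A^3: L=2 ×21
  A^1: L=3 ×35
  A^-1: L=4 ×35
  A^-3: L=5 ×21
  A^-5: L=6 ×7
  A^-7: L=7 ×1
Each group contributes A^e * Σ count * d^(L-1):
Powers of d = -A^2 - A^-2: d^2 = A^4 + 2 + A^-4; d^3 = -A^6 - 3*A^2 - 3*A^-2 - A^-6; d^4 = A^8 + 4*A^4 + 6 + 4*A^-4 + A^-8; d^5 = -A^10 - 5*A^6 - 10*A^2 - 10*A^-2 - 5*A^-6 - A^-10; d^6 = A^12 + 6*A^8 + 15*A^4 + 20 + 15*A^-4 + 6*A^-8 + A^-12.
  A^7 * (d) = -A^9 - A^5
  A^5 * (7) = 7*A^5
  A^3 * (21*d) = -21*A^5 - 21*A
  A^1 * (35*d^2) = 35*A^5 + 70*A + 35*A^-3
  A^-1 * (35*d^3) = -35*A^5 - 105*A - 105*A^-3 - 35*A^-7
  A^-3 * (21*d^4) = 21*A^5 + 84*A + 126*A^-3 + 84*A^-7 + 21*A^-11
  A^-5 * (7*d^5) = -7*A^5 - 35*A - 70*A^-3 - 70*A^-7 - 35*A^-11 - 7*A^-15
  A^-7 * (d^6) = A^5 + 6*A + 15*A^-3 + 20*A^-7 + 15*A^-11 + 6*A^-15 + A^-19
Summing the groups: <K> = -A^9 - A + A^-3 - A^-7 + A^-11 - A^-15 + A^-19
Normalise by the writhe: (-A^3)^(-w) = (-A^3)^(-7) = -A^-21, so f(A) = -A^-21 * <K> = A^-12 + A^-20 - A^-24 + A^-28 - A^-32 + A^-36 - A^-40.
Substitute A = t^(-1/4), i.e. A^e → t^(-e/4): V(t) = -t^10 + t^9 - t^8 + t^7 - t^6 + t^5 + t^3

Answer: -t^10 + t^9 - t^8 + t^7 - t^6 + t^5 + t^3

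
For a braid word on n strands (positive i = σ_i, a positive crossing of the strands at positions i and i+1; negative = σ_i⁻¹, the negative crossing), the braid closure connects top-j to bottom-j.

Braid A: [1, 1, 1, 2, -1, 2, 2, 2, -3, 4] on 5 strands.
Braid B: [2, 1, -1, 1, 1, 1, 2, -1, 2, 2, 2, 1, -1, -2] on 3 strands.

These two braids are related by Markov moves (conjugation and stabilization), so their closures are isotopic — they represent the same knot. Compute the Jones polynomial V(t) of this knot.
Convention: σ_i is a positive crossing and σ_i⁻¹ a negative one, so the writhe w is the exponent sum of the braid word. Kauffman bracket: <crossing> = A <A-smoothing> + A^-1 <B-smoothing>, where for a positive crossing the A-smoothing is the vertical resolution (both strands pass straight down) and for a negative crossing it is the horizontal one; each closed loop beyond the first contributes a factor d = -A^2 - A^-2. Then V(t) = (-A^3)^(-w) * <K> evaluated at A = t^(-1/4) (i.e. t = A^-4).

Markov-equivalent braids have isotopic closures, hence identical knot invariants. Strip the Markov moves from each word to reach a common short braid β, then compute V(t) once on β.
Braid A: s1 s1 s1 s2 s1^-1 s2 s2 s2 s3^-1 s4 on 5 strands reduces by inverse Markov moves (closure unchanged at each step):
  Destabilize: the word has the form β·s4 where s4 occurs only as the final letter (β ∈ B_4); drop it and the last strand → 4 strands.
  Destabilize: the word has the form β·s3^-1 where s3^-1 occurs only as the final letter (β ∈ B_3); drop it and the last strand → 3 strands.
Reduced to β = s1 s1 s1 s2 s1^-1 s2 s2 s2 on 3 strands, 8 crossings.
Braid B: s2 s1 s1^-1 s1 s1 s1 s2 s1^-1 s2 s2 s2 s1 s1^-1 s2^-1 on 3 strands reduces by inverse Markov moves (closure unchanged at each step):
  Deconjugate: the word is γ·β·γ⁻¹ with γ = s2 (prefix) and γ⁻¹ = s2^-1 (suffix); strip both.
  Deconjugate: the word is γ·β·γ⁻¹ with γ = s1 s1^-1 (prefix) and γ⁻¹ = s1 s1^-1 (suffix); strip both.
Reduced to β = s1 s1 s1 s2 s1^-1 s2 s2 s2 on 3 strands, 8 crossings.
Both give the same β = s1 s1 s1 s2 s1^-1 s2 s2 s2 on 3 strands, so one state sum suffices:
Braid: s1 s1 s1 s2 s1^-1 s2 s2 s2 on 3 strands, 8 crossings.
Writhe w = (#positive) - (#negative) = 7 - 1 = 6.
Enumerate smoothing states for the bracket polynomial. There are 2^8 = 256 states.
For each crossing: s=0 is the vertical smoothing, s=1 horizontal. Crossing k contributes A^(sign_k * (1 - 2*s_k)); loop factor d = -A^2 - A^-2.
Tabulate the states by total A-exponent and number of loops L (A-exp: L × count):
  A^8: L=2 ×1
  A^6: L=1 ×4, L=3 ×4
  A^4: L=2 ×25, L=4 ×3
  A^2: L=1 ×21, L=3 ×34, L=5 ×1
  A^0: L=2 ×48, L=4 ×22
  A^-2: L=3 ×49, L=5 ×7
  A^-4: L=4 ×27, L=6 ×1
  A^-6: L=5 ×8
  A^-8: L=6 ×1
Each group contributes A^e * Σ count * d^(L-1):
Powers of d = -A^2 - A^-2: d^2 = A^4 + 2 + A^-4; d^3 = -A^6 - 3*A^2 - 3*A^-2 - A^-6; d^4 = A^8 + 4*A^4 + 6 + 4*A^-4 + A^-8; d^5 = -A^10 - 5*A^6 - 10*A^2 - 10*A^-2 - 5*A^-6 - A^-10.
  A^8 * (d) = -A^10 - A^6
  A^6 * (4 + 4*d^2) = 4*A^10 + 12*A^6 + 4*A^2
  A^4 * (25*d + 3*d^3) = -3*A^10 - 34*A^6 - 34*A^2 - 3*A^-2
  A^2 * (21 + 34*d^2 + d^4) = A^10 + 38*A^6 + 95*A^2 + 38*A^-2 + A^-6
  A^0 * (48*d + 22*d^3) = -22*A^6 - 114*A^2 - 114*A^-2 - 22*A^-6
  A^-2 * (49*d^2 + 7*d^4) = 7*A^6 + 77*A^2 + 140*A^-2 + 77*A^-6 + 7*A^-10
  A^-4 * (27*d^3 + d^5) = -A^6 - 32*A^2 - 91*A^-2 - 91*A^-6 - 32*A^-10 - A^-14
  A^-6 * (8*d^4) = 8*A^2 + 32*A^-2 + 48*A^-6 + 32*A^-10 + 8*A^-14
  A^-8 * (d^5) = -A^2 - 5*A^-2 - 10*A^-6 - 10*A^-10 - 5*A^-14 - A^-18
Summing the groups: <K> = A^10 - A^6 + 3*A^2 - 3*A^-2 + 3*A^-6 - 3*A^-10 + 2*A^-14 - A^-18
Normalise by the writhe: (-A^3)^(-w) = (-A^3)^(-6) = A^-18, so f(A) = A^-18 * <K> = A^-8 - A^-12 + 3*A^-16 - 3*A^-20 + 3*A^-24 - 3*A^-28 + 2*A^-32 - A^-36.
Substitute A = t^(-1/4), i.e. A^e → t^(-e/4): V(t) = -t^9 + 2*t^8 - 3*t^7 + 3*t^6 - 3*t^5 + 3*t^4 - t^3 + t^2

Answer: -t^9 + 2*t^8 - 3*t^7 + 3*t^6 - 3*t^5 + 3*t^4 - t^3 + t^2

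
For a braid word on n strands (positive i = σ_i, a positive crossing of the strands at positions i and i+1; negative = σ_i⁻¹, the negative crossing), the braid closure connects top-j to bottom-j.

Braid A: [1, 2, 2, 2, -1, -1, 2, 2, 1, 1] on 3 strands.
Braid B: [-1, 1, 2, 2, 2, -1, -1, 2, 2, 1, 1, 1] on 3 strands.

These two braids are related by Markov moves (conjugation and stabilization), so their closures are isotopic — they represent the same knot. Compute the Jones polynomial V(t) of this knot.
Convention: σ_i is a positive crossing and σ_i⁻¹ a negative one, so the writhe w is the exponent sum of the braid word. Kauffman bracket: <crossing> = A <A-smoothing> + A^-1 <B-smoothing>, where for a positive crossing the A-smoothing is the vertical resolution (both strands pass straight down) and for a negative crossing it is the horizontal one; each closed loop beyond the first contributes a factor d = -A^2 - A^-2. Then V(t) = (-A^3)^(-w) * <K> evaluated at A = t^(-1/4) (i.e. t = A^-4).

t^10 - 3*t^9 + 5*t^8 - 7*t^7 + 7*t^6 - 7*t^5 + 6*t^4 - 3*t^3 + 2*t^2

Derivation:
Markov-equivalent braids have isotopic closures, hence identical knot invariants. Strip the Markov moves from each word to reach a common short braid β, then compute V(t) once on β.
Braid A: s1 s2 s2 s2 s1^-1 s1^-1 s2 s2 s1 s1 on 3 strands has no conjugating prefix/suffix or stabilization to strip; take β = s1 s2 s2 s2 s1^-1 s1^-1 s2 s2 s1 s1.
Braid B: s1^-1 s1 s2 s2 s2 s1^-1 s1^-1 s2 s2 s1 s1 s1 on 3 strands reduces by inverse Markov moves (closure unchanged at each step):
  Deconjugate: the word is γ·β·γ⁻¹ with γ = s1^-1 (prefix) and γ⁻¹ = s1 (suffix); strip both.
Reduced to β = s1 s2 s2 s2 s1^-1 s1^-1 s2 s2 s1 s1 on 3 strands, 10 crossings.
Both give the same β = s1 s2 s2 s2 s1^-1 s1^-1 s2 s2 s1 s1 on 3 strands, so one state sum suffices:
Braid: s1 s2 s2 s2 s1^-1 s1^-1 s2 s2 s1 s1 on 3 strands, 10 crossings.
Writhe w = (#positive) - (#negative) = 8 - 2 = 6.
Computing the Kauffman bracket via state sum. There are 2^10 = 1024 states.
Smooth each crossing (0=||, 1=⌣⌢); contribution A^(Σ sign_k(1-2s_k)) * d^(L-1).
Tabulate the states by total A-exponent and number of loops L (A-exp: L × count):
  A^10: L=3 ×1
  A^8: L=2 ×7, L=4 ×3
  A^6: L=1 ×10, L=3 ×32, L=5 ×3
  A^4: L=2 ×76, L=4 ×43, L=6 ×1
  A^2: L=1 ×51, L=3 ×132, L=5 ×27
  A^0: L=2 ×135, L=4 ×109, L=6 ×8
  A^-2: L=3 ×161, L=5 ×48, L=7 ×1
  A^-4: L=4 ×109, L=6 ×11
  A^-6: L=5 ×44, L=7 ×1
  A^-8: L=6 ×10
  A^-10: L=7 ×1
Each group contributes A^e * Σ count * d^(L-1):
Powers of d = -A^2 - A^-2: d^2 = A^4 + 2 + A^-4; d^3 = -A^6 - 3*A^2 - 3*A^-2 - A^-6; d^4 = A^8 + 4*A^4 + 6 + 4*A^-4 + A^-8; d^5 = -A^10 - 5*A^6 - 10*A^2 - 10*A^-2 - 5*A^-6 - A^-10; d^6 = A^12 + 6*A^8 + 15*A^4 + 20 + 15*A^-4 + 6*A^-8 + A^-12.
  A^10 * (d^2) = A^14 + 2*A^10 + A^6
  A^8 * (7*d + 3*d^3) = -3*A^14 - 16*A^10 - 16*A^6 - 3*A^2
  A^6 * (10 + 32*d^2 + 3*d^4) = 3*A^14 + 44*A^10 + 92*A^6 + 44*A^2 + 3*A^-2
  A^4 * (76*d + 43*d^3 + d^5) = -A^14 - 48*A^10 - 215*A^6 - 215*A^2 - 48*A^-2 - A^-6
  A^2 * (51 + 132*d^2 + 27*d^4) = 27*A^10 + 240*A^6 + 477*A^2 + 240*A^-2 + 27*A^-6
  A^0 * (135*d + 109*d^3 + 8*d^5) = -8*A^10 - 149*A^6 - 542*A^2 - 542*A^-2 - 149*A^-6 - 8*A^-10
  A^-2 * (161*d^2 + 48*d^4 + d^6) = A^10 + 54*A^6 + 368*A^2 + 630*A^-2 + 368*A^-6 + 54*A^-10 + A^-14
  A^-4 * (109*d^3 + 11*d^5) = -11*A^6 - 164*A^2 - 437*A^-2 - 437*A^-6 - 164*A^-10 - 11*A^-14
  A^-6 * (44*d^4 + d^6) = A^6 + 50*A^2 + 191*A^-2 + 284*A^-6 + 191*A^-10 + 50*A^-14 + A^-18
  A^-8 * (10*d^5) = -10*A^2 - 50*A^-2 - 100*A^-6 - 100*A^-10 - 50*A^-14 - 10*A^-18
  A^-10 * (d^6) = A^2 + 6*A^-2 + 15*A^-6 + 20*A^-10 + 15*A^-14 + 6*A^-18 + A^-22
Summing the groups: <K> = 2*A^10 - 3*A^6 + 6*A^2 - 7*A^-2 + 7*A^-6 - 7*A^-10 + 5*A^-14 - 3*A^-18 + A^-22
Normalise by the writhe: (-A^3)^(-w) = (-A^3)^(-6) = A^-18, so f(A) = A^-18 * <K> = 2*A^-8 - 3*A^-12 + 6*A^-16 - 7*A^-20 + 7*A^-24 - 7*A^-28 + 5*A^-32 - 3*A^-36 + A^-40.
Substitute A = t^(-1/4), i.e. A^e → t^(-e/4): V(t) = t^10 - 3*t^9 + 5*t^8 - 7*t^7 + 7*t^6 - 7*t^5 + 6*t^4 - 3*t^3 + 2*t^2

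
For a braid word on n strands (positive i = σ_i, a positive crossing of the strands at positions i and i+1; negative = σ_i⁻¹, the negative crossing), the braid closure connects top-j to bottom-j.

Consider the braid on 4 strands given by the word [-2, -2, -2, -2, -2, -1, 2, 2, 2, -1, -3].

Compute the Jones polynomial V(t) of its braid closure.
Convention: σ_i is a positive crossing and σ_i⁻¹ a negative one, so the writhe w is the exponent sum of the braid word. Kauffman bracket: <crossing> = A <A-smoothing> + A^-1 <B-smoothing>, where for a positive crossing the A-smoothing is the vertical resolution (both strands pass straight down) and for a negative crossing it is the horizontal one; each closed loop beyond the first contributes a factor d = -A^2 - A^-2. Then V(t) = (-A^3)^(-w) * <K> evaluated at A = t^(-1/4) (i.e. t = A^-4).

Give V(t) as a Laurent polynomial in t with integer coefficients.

-1 + 2*t^-1 - 2*t^-2 + 4*t^-3 - 3*t^-4 + 3*t^-5 - 2*t^-6 + t^-7 - t^-8

Derivation:
The presented braid s2^-1 s2^-1 s2^-1 s2^-1 s2^-1 s1^-1 s2 s2 s2 s1^-1 s3^-1 on 4 strands reduces by inverse Markov moves (closure unchanged at each step):
  Destabilize: the word has the form β·s3^-1 where s3^-1 occurs only as the final letter (β ∈ B_3); drop it and the last strand → 3 strands.
Reduced to β = s2^-1 s2^-1 s2^-1 s2^-1 s2^-1 s1^-1 s2 s2 s2 s1^-1 on 3 strands, 10 crossings.
Compute on β:
Braid: s2^-1 s2^-1 s2^-1 s2^-1 s2^-1 s1^-1 s2 s2 s2 s1^-1 on 3 strands, 10 crossings.
Writhe w = (#positive) - (#negative) = 3 - 7 = -4.
Computing the Kauffman bracket via state sum. There are 2^10 = 1024 states.
Smooth each crossing (0=||, 1=⌣⌢); contribution A^(Σ sign_k(1-2s_k)) * d^(L-1).
Tabulate the states by total A-exponent and number of loops L (A-exp: L × count):
  A^10: L=6 ×1
  A^8: L=5 ×10
  A^6: L=4 ×35, L=6 ×10
  A^4: L=3 ×60, L=5 ×50, L=7 ×10
  A^2: L=2 ×55, L=4 ×100, L=6 ×50, L=8 ×5
  A^0: L=1 ×25, L=3 ×101, L=5 ×100, L=7 ×25, L=9 ×1
  A^-2: L=2 ×55, L=4 ×100, L=6 ×50, L=8 ×5
  A^-4: L=1 ×6, L=3 ×54, L=5 ×50, L=7 ×10
  A^-6: L=2 ×9, L=4 ×26, L=6 ×10
  A^-8: L=3 ×5, L=5 ×5
  A^-10: L=4 ×1
Each group contributes A^e * Σ count * d^(L-1):
Powers of d = -A^2 - A^-2: d^2 = A^4 + 2 + A^-4; d^3 = -A^6 - 3*A^2 - 3*A^-2 - A^-6; d^4 = A^8 + 4*A^4 + 6 + 4*A^-4 + A^-8; d^5 = -A^10 - 5*A^6 - 10*A^2 - 10*A^-2 - 5*A^-6 - A^-10; d^6 = A^12 + 6*A^8 + 15*A^4 + 20 + 15*A^-4 + 6*A^-8 + A^-12; d^7 = -A^14 - 7*A^10 - 21*A^6 - 35*A^2 - 35*A^-2 - 21*A^-6 - 7*A^-10 - A^-14; d^8 = A^16 + 8*A^12 + 28*A^8 + 56*A^4 + 70 + 56*A^-4 + 28*A^-8 + 8*A^-12 + A^-16.
  A^10 * (d^5) = -A^20 - 5*A^16 - 10*A^12 - 10*A^8 - 5*A^4 - 1
  A^8 * (10*d^4) = 10*A^16 + 40*A^12 + 60*A^8 + 40*A^4 + 10
  A^6 * (35*d^3 + 10*d^5) = -10*A^16 - 85*A^12 - 205*A^8 - 205*A^4 - 85 - 10*A^-4
  A^4 * (60*d^2 + 50*d^4 + 10*d^6) = 10*A^16 + 110*A^12 + 410*A^8 + 620*A^4 + 410 + 110*A^-4 + 10*A^-8
  A^2 * (55*d + 100*d^3 + 50*d^5 + 5*d^7) = -5*A^16 - 85*A^12 - 455*A^8 - 1030*A^4 - 1030 - 455*A^-4 - 85*A^-8 - 5*A^-12
  A^0 * (25 + 101*d^2 + 100*d^4 + 25*d^6 + d^8) = A^16 + 33*A^12 + 278*A^8 + 932*A^4 + 1397 + 932*A^-4 + 278*A^-8 + 33*A^-12 + A^-16
  A^-2 * (55*d + 100*d^3 + 50*d^5 + 5*d^7) = -5*A^12 - 85*A^8 - 455*A^4 - 1030 - 1030*A^-4 - 455*A^-8 - 85*A^-12 - 5*A^-16
  A^-4 * (6 + 54*d^2 + 50*d^4 + 10*d^6) = 10*A^8 + 110*A^4 + 404 + 614*A^-4 + 404*A^-8 + 110*A^-12 + 10*A^-16
  A^-6 * (9*d + 26*d^3 + 10*d^5) = -10*A^4 - 76 - 187*A^-4 - 187*A^-8 - 76*A^-12 - 10*A^-16
  A^-8 * (5*d^2 + 5*d^4) = 5 + 25*A^-4 + 40*A^-8 + 25*A^-12 + 5*A^-16
  A^-10 * (d^3) = -A^-4 - 3*A^-8 - 3*A^-12 - A^-16
Summing the groups: <K> = -A^20 + A^16 - 2*A^12 + 3*A^8 - 3*A^4 + 4 - 2*A^-4 + 2*A^-8 - A^-12
Normalise by the writhe: (-A^3)^(-w) = (-A^3)^(4) = A^12, so f(A) = A^12 * <K> = -A^32 + A^28 - 2*A^24 + 3*A^20 - 3*A^16 + 4*A^12 - 2*A^8 + 2*A^4 - 1.
Substitute A = t^(-1/4), i.e. A^e → t^(-e/4): V(t) = -1 + 2*t^-1 - 2*t^-2 + 4*t^-3 - 3*t^-4 + 3*t^-5 - 2*t^-6 + t^-7 - t^-8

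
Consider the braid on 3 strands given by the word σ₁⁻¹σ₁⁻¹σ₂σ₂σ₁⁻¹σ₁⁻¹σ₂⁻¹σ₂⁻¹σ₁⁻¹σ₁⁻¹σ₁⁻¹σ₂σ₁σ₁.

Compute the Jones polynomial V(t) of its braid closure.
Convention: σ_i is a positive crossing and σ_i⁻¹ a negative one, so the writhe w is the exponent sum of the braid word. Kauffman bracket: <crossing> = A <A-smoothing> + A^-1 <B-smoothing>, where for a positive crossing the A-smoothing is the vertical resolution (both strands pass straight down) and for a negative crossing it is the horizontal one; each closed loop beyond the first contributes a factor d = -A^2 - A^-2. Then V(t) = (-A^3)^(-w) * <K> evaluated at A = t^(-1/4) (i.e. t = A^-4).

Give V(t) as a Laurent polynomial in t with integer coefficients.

The presented braid s1^-1 s1^-1 s2 s2 s1^-1 s1^-1 s2^-1 s2^-1 s1^-1 s1^-1 s1^-1 s2 s1 s1 on 3 strands reduces by inverse Markov moves (closure unchanged at each step):
  Deconjugate: the word is γ·β·γ⁻¹ with γ = s1^-1 (prefix) and γ⁻¹ = s1 (suffix); strip both.
  Deconjugate: the word is γ·β·γ⁻¹ with γ = s1^-1 (prefix) and γ⁻¹ = s1 (suffix); strip both.
Reduced to β = s2 s2 s1^-1 s1^-1 s2^-1 s2^-1 s1^-1 s1^-1 s1^-1 s2 on 3 strands, 10 crossings.
Compute on β:
Braid: s2 s2 s1^-1 s1^-1 s2^-1 s2^-1 s1^-1 s1^-1 s1^-1 s2 on 3 strands, 10 crossings.
Writhe w = (#positive) - (#negative) = 3 - 7 = -4.
State-sum expansion of <K>. There are 2^10 = 1024 states.
Each crossing splits two ways (0=vertical, 1=horizontal). The state's weight is A^(#A-smoothings - #B-smoothings) * d^(loops - 1).
Tabulate the states by total A-exponent and number of loops L (A-exp: L × count):
  A^10: L=6 ×1
  A^8: L=5 ×10
  A^6: L=4 ×41, L=6 ×4
  A^4: L=3 ×87, L=5 ×32, L=7 ×1
  A^2: L=2 ×97, L=4 ×100, L=6 ×13
  A^0: L=1 ×46, L=3 ×152, L=5 ×52, L=7 ×2
  A^-2: L=2 ×103, L=4 ×96, L=6 ×11
  A^-4: L=1 ×15, L=3 ×79, L=5 ×26
  A^-6: L=2 ×18, L=4 ×26, L=6 ×1
  A^-8: L=3 ×8, L=5 ×2
  A^-10: L=4 ×1
Each group contributes A^e * Σ count * d^(L-1):
Powers of d = -A^2 - A^-2: d^2 = A^4 + 2 + A^-4; d^3 = -A^6 - 3*A^2 - 3*A^-2 - A^-6; d^4 = A^8 + 4*A^4 + 6 + 4*A^-4 + A^-8; d^5 = -A^10 - 5*A^6 - 10*A^2 - 10*A^-2 - 5*A^-6 - A^-10; d^6 = A^12 + 6*A^8 + 15*A^4 + 20 + 15*A^-4 + 6*A^-8 + A^-12.
  A^10 * (d^5) = -A^20 - 5*A^16 - 10*A^12 - 10*A^8 - 5*A^4 - 1
  A^8 * (10*d^4) = 10*A^16 + 40*A^12 + 60*A^8 + 40*A^4 + 10
  A^6 * (41*d^3 + 4*d^5) = -4*A^16 - 61*A^12 - 163*A^8 - 163*A^4 - 61 - 4*A^-4
  A^4 * (87*d^2 + 32*d^4 + d^6) = A^16 + 38*A^12 + 230*A^8 + 386*A^4 + 230 + 38*A^-4 + A^-8
  A^2 * (97*d + 100*d^3 + 13*d^5) = -13*A^12 - 165*A^8 - 527*A^4 - 527 - 165*A^-4 - 13*A^-8
  A^0 * (46 + 152*d^2 + 52*d^4 + 2*d^6) = 2*A^12 + 64*A^8 + 390*A^4 + 702 + 390*A^-4 + 64*A^-8 + 2*A^-12
  A^-2 * (103*d + 96*d^3 + 11*d^5) = -11*A^8 - 151*A^4 - 501 - 501*A^-4 - 151*A^-8 - 11*A^-12
  A^-4 * (15 + 79*d^2 + 26*d^4) = 26*A^4 + 183 + 329*A^-4 + 183*A^-8 + 26*A^-12
  A^-6 * (18*d + 26*d^3 + d^5) = -A^4 - 31 - 106*A^-4 - 106*A^-8 - 31*A^-12 - A^-16
  A^-8 * (8*d^2 + 2*d^4) = 2 + 16*A^-4 + 28*A^-8 + 16*A^-12 + 2*A^-16
  A^-10 * (d^3) = -A^-4 - 3*A^-8 - 3*A^-12 - A^-16
Summing the groups: <K> = -A^20 + 2*A^16 - 4*A^12 + 5*A^8 - 5*A^4 + 6 - 4*A^-4 + 3*A^-8 - A^-12
Normalise by the writhe: (-A^3)^(-w) = (-A^3)^(4) = A^12, so f(A) = A^12 * <K> = -A^32 + 2*A^28 - 4*A^24 + 5*A^20 - 5*A^16 + 6*A^12 - 4*A^8 + 3*A^4 - 1.
Substitute A = t^(-1/4), i.e. A^e → t^(-e/4): V(t) = -1 + 3*t^-1 - 4*t^-2 + 6*t^-3 - 5*t^-4 + 5*t^-5 - 4*t^-6 + 2*t^-7 - t^-8

Answer: -1 + 3*t^-1 - 4*t^-2 + 6*t^-3 - 5*t^-4 + 5*t^-5 - 4*t^-6 + 2*t^-7 - t^-8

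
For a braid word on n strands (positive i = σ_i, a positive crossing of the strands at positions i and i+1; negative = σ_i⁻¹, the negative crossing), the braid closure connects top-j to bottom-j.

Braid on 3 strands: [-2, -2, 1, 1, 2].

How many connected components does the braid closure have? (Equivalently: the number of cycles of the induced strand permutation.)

Track the strand permutation on 3 strands, starting from identity.
  step 1: s2^-1 swaps positions 2,3 -> [1 3 2]
  step 2: s2^-1 swaps positions 2,3 -> [1 2 3]
  step 3: s1 swaps positions 1,2 -> [2 1 3]
  step 4: s1 swaps positions 1,2 -> [1 2 3]
  step 5: s2 swaps positions 2,3 -> [1 3 2]
Final permutation (position -> original strand): [1 3 2]
Closure components = cycle count of this permutation = 2.

Answer: 2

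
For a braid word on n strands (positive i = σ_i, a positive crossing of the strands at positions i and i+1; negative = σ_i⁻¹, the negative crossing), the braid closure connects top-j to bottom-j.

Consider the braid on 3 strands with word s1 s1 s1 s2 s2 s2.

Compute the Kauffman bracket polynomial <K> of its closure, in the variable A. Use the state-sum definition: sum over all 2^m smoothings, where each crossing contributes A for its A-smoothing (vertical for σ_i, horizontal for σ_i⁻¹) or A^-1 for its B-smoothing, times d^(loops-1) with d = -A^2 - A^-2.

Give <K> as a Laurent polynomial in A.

A^10 + 2*A^2 - 2*A^-2 + A^-6 - 2*A^-10 + A^-14

Derivation:
Braid: s1 s1 s1 s2 s2 s2 on 3 strands, 6 crossings.
Writhe w = (#positive) - (#negative) = 6 - 0 = 6.
Enumerate smoothing states for the bracket polynomial. There are 2^6 = 64 states.
For each crossing: s=0 is the vertical smoothing, s=1 horizontal. Crossing k contributes A^(sign_k * (1 - 2*s_k)); loop factor d = -A^2 - A^-2.
Tabulate the states by total A-exponent and number of loops L (A-exp: L × count):
  A^6: L=3 ×1
  A^4: L=2 ×6
  A^2: L=1 ×9, L=3 ×6
  A^0: L=2 ×18, L=4 ×2
  A^-2: L=3 ×15
  A^-4: L=4 ×6
  A^-6: L=5 ×1
Each group contributes A^e * Σ count * d^(L-1):
Powers of d = -A^2 - A^-2: d^2 = A^4 + 2 + A^-4; d^3 = -A^6 - 3*A^2 - 3*A^-2 - A^-6; d^4 = A^8 + 4*A^4 + 6 + 4*A^-4 + A^-8.
  A^6 * (d^2) = A^10 + 2*A^6 + A^2
  A^4 * (6*d) = -6*A^6 - 6*A^2
  A^2 * (9 + 6*d^2) = 6*A^6 + 21*A^2 + 6*A^-2
  A^0 * (18*d + 2*d^3) = -2*A^6 - 24*A^2 - 24*A^-2 - 2*A^-6
  A^-2 * (15*d^2) = 15*A^2 + 30*A^-2 + 15*A^-6
  A^-4 * (6*d^3) = -6*A^2 - 18*A^-2 - 18*A^-6 - 6*A^-10
  A^-6 * (d^4) = A^2 + 4*A^-2 + 6*A^-6 + 4*A^-10 + A^-14
Summing the groups: <K> = A^10 + 2*A^2 - 2*A^-2 + A^-6 - 2*A^-10 + A^-14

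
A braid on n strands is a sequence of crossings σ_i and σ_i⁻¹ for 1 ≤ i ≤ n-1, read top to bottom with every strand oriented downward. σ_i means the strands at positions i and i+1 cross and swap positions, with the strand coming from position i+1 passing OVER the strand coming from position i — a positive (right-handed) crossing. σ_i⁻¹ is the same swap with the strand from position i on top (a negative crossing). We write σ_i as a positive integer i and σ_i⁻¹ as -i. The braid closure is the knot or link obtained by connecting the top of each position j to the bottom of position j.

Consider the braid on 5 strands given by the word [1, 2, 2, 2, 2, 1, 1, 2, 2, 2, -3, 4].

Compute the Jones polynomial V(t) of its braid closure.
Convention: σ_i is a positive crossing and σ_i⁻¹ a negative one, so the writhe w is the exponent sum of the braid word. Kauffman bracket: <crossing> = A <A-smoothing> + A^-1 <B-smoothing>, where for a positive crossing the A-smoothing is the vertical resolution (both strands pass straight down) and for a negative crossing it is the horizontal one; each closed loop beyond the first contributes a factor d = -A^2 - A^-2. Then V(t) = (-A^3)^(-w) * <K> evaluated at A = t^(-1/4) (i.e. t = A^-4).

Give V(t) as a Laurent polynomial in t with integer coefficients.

The presented braid s1 s2 s2 s2 s2 s1 s1 s2 s2 s2 s3^-1 s4 on 5 strands reduces by inverse Markov moves (closure unchanged at each step):
  Destabilize: the word has the form β·s4 where s4 occurs only as the final letter (β ∈ B_4); drop it and the last strand → 4 strands.
  Destabilize: the word has the form β·s3^-1 where s3^-1 occurs only as the final letter (β ∈ B_3); drop it and the last strand → 3 strands.
Reduced to β = s1 s2 s2 s2 s2 s1 s1 s2 s2 s2 on 3 strands, 10 crossings.
Compute on β:
Braid: s1 s2 s2 s2 s2 s1 s1 s2 s2 s2 on 3 strands, 10 crossings.
Writhe w = (#positive) - (#negative) = 10 - 0 = 10.
Enumerate smoothing states for the bracket polynomial. There are 2^10 = 1024 states.
Each crossing splits two ways (0=vertical, 1=horizontal). The state's weight is A^(#A-smoothings - #B-smoothings) * d^(loops - 1).
Tabulate the states by total A-exponent and number of loops L (A-exp: L × count):
  A^10: L=3 ×1
  A^8: L=2 ×10
  A^6: L=1 ×21, L=3 ×24
  A^4: L=2 ×84, L=4 ×36
  A^2: L=1 ×24, L=3 ×151, L=5 ×35
  A^0: L=2 ×72, L=4 ×159, L=6 ×21
  A^-2: L=3 ×98, L=5 ×105, L=7 ×7
  A^-4: L=4 ×76, L=6 ×43, L=8 ×1
  A^-6: L=5 ×35, L=7 ×10
  A^-8: L=6 ×9, L=8 ×1
  A^-10: L=7 ×1
Each group contributes A^e * Σ count * d^(L-1):
Powers of d = -A^2 - A^-2: d^2 = A^4 + 2 + A^-4; d^3 = -A^6 - 3*A^2 - 3*A^-2 - A^-6; d^4 = A^8 + 4*A^4 + 6 + 4*A^-4 + A^-8; d^5 = -A^10 - 5*A^6 - 10*A^2 - 10*A^-2 - 5*A^-6 - A^-10; d^6 = A^12 + 6*A^8 + 15*A^4 + 20 + 15*A^-4 + 6*A^-8 + A^-12; d^7 = -A^14 - 7*A^10 - 21*A^6 - 35*A^2 - 35*A^-2 - 21*A^-6 - 7*A^-10 - A^-14.
  A^10 * (d^2) = A^14 + 2*A^10 + A^6
  A^8 * (10*d) = -10*A^10 - 10*A^6
  A^6 * (21 + 24*d^2) = 24*A^10 + 69*A^6 + 24*A^2
  A^4 * (84*d + 36*d^3) = -36*A^10 - 192*A^6 - 192*A^2 - 36*A^-2
  A^2 * (24 + 151*d^2 + 35*d^4) = 35*A^10 + 291*A^6 + 536*A^2 + 291*A^-2 + 35*A^-6
  A^0 * (72*d + 159*d^3 + 21*d^5) = -21*A^10 - 264*A^6 - 759*A^2 - 759*A^-2 - 264*A^-6 - 21*A^-10
  A^-2 * (98*d^2 + 105*d^4 + 7*d^6) = 7*A^10 + 147*A^6 + 623*A^2 + 966*A^-2 + 623*A^-6 + 147*A^-10 + 7*A^-14
  A^-4 * (76*d^3 + 43*d^5 + d^7) = -A^10 - 50*A^6 - 312*A^2 - 693*A^-2 - 693*A^-6 - 312*A^-10 - 50*A^-14 - A^-18
  A^-6 * (35*d^4 + 10*d^6) = 10*A^6 + 95*A^2 + 290*A^-2 + 410*A^-6 + 290*A^-10 + 95*A^-14 + 10*A^-18
  A^-8 * (9*d^5 + d^7) = -A^6 - 16*A^2 - 66*A^-2 - 125*A^-6 - 125*A^-10 - 66*A^-14 - 16*A^-18 - A^-22
  A^-10 * (d^6) = A^2 + 6*A^-2 + 15*A^-6 + 20*A^-10 + 15*A^-14 + 6*A^-18 + A^-22
Summing the groups: <K> = A^14 + A^6 - A^-2 + A^-6 - A^-10 + A^-14 - A^-18
Normalise by the writhe: (-A^3)^(-w) = (-A^3)^(-10) = A^-30, so f(A) = A^-30 * <K> = A^-16 + A^-24 - A^-32 + A^-36 - A^-40 + A^-44 - A^-48.
Substitute A = t^(-1/4), i.e. A^e → t^(-e/4): V(t) = -t^12 + t^11 - t^10 + t^9 - t^8 + t^6 + t^4

Answer: -t^12 + t^11 - t^10 + t^9 - t^8 + t^6 + t^4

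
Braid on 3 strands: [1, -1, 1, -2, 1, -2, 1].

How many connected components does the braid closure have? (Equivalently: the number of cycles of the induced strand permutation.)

Track the strand permutation on 3 strands, starting from identity.
  step 1: s1 swaps positions 1,2 -> [2 1 3]
  step 2: s1^-1 swaps positions 1,2 -> [1 2 3]
  step 3: s1 swaps positions 1,2 -> [2 1 3]
  step 4: s2^-1 swaps positions 2,3 -> [2 3 1]
  step 5: s1 swaps positions 1,2 -> [3 2 1]
  step 6: s2^-1 swaps positions 2,3 -> [3 1 2]
  step 7: s1 swaps positions 1,2 -> [1 3 2]
Final permutation (position -> original strand): [1 3 2]
Closure components = cycle count of this permutation = 2.

Answer: 2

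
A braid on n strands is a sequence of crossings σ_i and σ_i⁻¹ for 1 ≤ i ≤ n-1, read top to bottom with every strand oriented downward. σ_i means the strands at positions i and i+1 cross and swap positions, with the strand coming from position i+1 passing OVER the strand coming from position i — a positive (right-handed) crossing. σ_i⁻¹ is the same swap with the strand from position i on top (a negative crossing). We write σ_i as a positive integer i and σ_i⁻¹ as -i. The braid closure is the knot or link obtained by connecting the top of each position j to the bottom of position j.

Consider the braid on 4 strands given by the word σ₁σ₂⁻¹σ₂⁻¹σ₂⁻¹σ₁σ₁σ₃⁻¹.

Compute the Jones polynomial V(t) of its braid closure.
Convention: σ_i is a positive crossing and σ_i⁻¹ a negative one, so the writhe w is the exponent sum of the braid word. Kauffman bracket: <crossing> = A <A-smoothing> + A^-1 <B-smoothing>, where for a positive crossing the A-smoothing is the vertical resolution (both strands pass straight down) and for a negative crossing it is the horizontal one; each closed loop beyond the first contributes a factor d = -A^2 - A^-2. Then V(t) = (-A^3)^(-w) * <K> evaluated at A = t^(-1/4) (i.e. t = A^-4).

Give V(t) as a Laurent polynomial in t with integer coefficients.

-t^3 + t^2 - t + 3 - t^-1 + t^-2 - t^-3

Derivation:
The presented braid s1 s2^-1 s2^-1 s2^-1 s1 s1 s3^-1 on 4 strands reduces by inverse Markov moves (closure unchanged at each step):
  Destabilize: the word has the form β·s3^-1 where s3^-1 occurs only as the final letter (β ∈ B_3); drop it and the last strand → 3 strands.
Reduced to β = s1 s2^-1 s2^-1 s2^-1 s1 s1 on 3 strands, 6 crossings.
Compute on β:
Braid: s1 s2^-1 s2^-1 s2^-1 s1 s1 on 3 strands, 6 crossings.
Writhe w = (#positive) - (#negative) = 3 - 3 = 0.
Computing the Kauffman bracket via state sum. There are 2^6 = 64 states.
Smooth each crossing (0=||, 1=⌣⌢); contribution A^(Σ sign_k(1-2s_k)) * d^(L-1).
Tabulate the states by total A-exponent and number of loops L (A-exp: L × count):
  A^6: L=4 ×1
  A^4: L=3 ×6
  A^2: L=2 ×12, L=4 ×3
  A^0: L=1 ×9, L=3 ×10, L=5 ×1
  A^-2: L=2 ×12, L=4 ×3
  A^-4: L=3 ×6
  A^-6: L=4 ×1
Each group contributes A^e * Σ count * d^(L-1):
Powers of d = -A^2 - A^-2: d^2 = A^4 + 2 + A^-4; d^3 = -A^6 - 3*A^2 - 3*A^-2 - A^-6; d^4 = A^8 + 4*A^4 + 6 + 4*A^-4 + A^-8.
  A^6 * (d^3) = -A^12 - 3*A^8 - 3*A^4 - 1
  A^4 * (6*d^2) = 6*A^8 + 12*A^4 + 6
  A^2 * (12*d + 3*d^3) = -3*A^8 - 21*A^4 - 21 - 3*A^-4
  A^0 * (9 + 10*d^2 + d^4) = A^8 + 14*A^4 + 35 + 14*A^-4 + A^-8
  A^-2 * (12*d + 3*d^3) = -3*A^4 - 21 - 21*A^-4 - 3*A^-8
  A^-4 * (6*d^2) = 6 + 12*A^-4 + 6*A^-8
  A^-6 * (d^3) = -1 - 3*A^-4 - 3*A^-8 - A^-12
Summing the groups: <K> = -A^12 + A^8 - A^4 + 3 - A^-4 + A^-8 - A^-12
Normalise by the writhe: (-A^3)^(-w) = (-A^3)^(0) = 1, so f(A) = 1 * <K> = -A^12 + A^8 - A^4 + 3 - A^-4 + A^-8 - A^-12.
Substitute A = t^(-1/4), i.e. A^e → t^(-e/4): V(t) = -t^3 + t^2 - t + 3 - t^-1 + t^-2 - t^-3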